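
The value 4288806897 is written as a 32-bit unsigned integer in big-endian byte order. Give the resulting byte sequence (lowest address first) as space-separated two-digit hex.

FF A1 FF F1

4288806897 in hexadecimal, padded to 32 bits, is 0xFFA1FFF1.
Split into bytes (most-significant first): FF A1 FF F1.
Big-endian stores the most-significant byte at the lowest address.
So the memory order matches the most-significant-first order: FF A1 FF F1.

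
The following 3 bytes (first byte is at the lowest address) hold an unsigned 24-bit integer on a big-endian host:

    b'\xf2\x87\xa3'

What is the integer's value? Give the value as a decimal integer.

Big-endian: lowest address holds the most-significant byte.
The bytes are already most-significant first: 0xF287A3.
0xF287A3 = 15894435.

15894435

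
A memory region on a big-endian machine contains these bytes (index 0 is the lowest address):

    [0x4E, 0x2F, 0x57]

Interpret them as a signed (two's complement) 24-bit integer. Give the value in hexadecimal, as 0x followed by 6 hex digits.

0x4E2F57

In big-endian order the high byte comes first in memory.
The bytes are already most-significant first: 0x4E2F57.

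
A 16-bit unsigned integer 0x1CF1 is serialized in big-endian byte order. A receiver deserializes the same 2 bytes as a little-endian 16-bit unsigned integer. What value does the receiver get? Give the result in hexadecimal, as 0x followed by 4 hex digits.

Stored big-endian, the bytes at ascending addresses are 1C F1.
Read back as little-endian, the first byte is least significant, giving 0xF11C.

0xF11C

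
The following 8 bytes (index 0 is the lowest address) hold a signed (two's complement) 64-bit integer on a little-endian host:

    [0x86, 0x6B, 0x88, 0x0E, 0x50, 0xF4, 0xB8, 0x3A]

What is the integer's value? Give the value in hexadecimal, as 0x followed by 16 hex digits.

Little-endian stores the least-significant byte at the lowest address.
Reassemble most-significant byte first: 3A B8 F4 50 0E 88 6B 86 → 0x3AB8F4500E886B86.

0x3AB8F4500E886B86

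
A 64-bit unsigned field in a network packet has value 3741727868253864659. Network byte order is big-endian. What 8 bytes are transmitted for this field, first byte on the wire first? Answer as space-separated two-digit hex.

3741727868253864659 in hexadecimal, padded to 64 bits, is 0x33ED49ABF17382D3.
Split into bytes (most-significant first): 33 ED 49 AB F1 73 82 D3.
Big-endian stores the most-significant byte at the lowest address.
So the memory order matches the most-significant-first order: 33 ED 49 AB F1 73 82 D3.

33 ED 49 AB F1 73 82 D3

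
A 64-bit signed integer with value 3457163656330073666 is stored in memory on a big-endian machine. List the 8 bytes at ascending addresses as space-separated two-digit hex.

2F FA 50 07 51 F1 D6 42

3457163656330073666 in hexadecimal, padded to 64 bits, is 0x2FFA500751F1D642.
Split into bytes (most-significant first): 2F FA 50 07 51 F1 D6 42.
Big-endian: lowest address holds the most-significant byte.
So the memory order matches the most-significant-first order: 2F FA 50 07 51 F1 D6 42.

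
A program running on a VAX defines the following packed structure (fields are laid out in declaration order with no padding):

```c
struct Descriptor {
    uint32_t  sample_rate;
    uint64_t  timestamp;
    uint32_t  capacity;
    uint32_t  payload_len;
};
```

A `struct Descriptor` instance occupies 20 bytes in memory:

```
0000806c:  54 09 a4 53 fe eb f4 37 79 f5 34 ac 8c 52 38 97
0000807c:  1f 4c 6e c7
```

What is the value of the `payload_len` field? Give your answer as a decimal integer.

`payload_len` follows `sample_rate` (4 B), `timestamp` (8 B), `capacity` (4 B), so it starts at offset 4 + 8 + 4 = 16 and occupies 4 bytes.
Bytes at offsets 16..19: 1F 4C 6E C7.
Little-endian stores the least-significant byte at the lowest address.
Reassemble most-significant byte first: C7 6E 4C 1F → 0xC76E4C1F.
0xC76E4C1F = 3345894431.

3345894431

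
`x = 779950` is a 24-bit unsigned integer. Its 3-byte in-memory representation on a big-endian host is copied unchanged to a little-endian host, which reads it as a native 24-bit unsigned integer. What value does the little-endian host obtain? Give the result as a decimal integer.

779950 in 24-bit hexadecimal is 0x0BE6AE.
Stored big-endian, the bytes at ascending addresses are 0B E6 AE.
Read back as little-endian, the first byte is least significant, giving 0xAEE60B.
0xAEE60B = 11462155.

11462155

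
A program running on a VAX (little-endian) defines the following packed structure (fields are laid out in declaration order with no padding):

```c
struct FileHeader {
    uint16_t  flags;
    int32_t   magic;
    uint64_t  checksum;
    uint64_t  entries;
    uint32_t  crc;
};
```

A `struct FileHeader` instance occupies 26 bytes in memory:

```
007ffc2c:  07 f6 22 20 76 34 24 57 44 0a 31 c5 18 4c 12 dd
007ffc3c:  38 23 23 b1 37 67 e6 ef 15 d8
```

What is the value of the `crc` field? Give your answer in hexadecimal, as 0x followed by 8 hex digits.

`crc` follows `flags` (2 B), `magic` (4 B), `checksum` (8 B), `entries` (8 B), so it starts at offset 2 + 4 + 8 + 8 = 22 and occupies 4 bytes.
Bytes at offsets 22..25: E6 EF 15 D8.
Little-endian stores the least-significant byte at the lowest address.
Reassemble most-significant byte first: D8 15 EF E6 → 0xD815EFE6.

0xD815EFE6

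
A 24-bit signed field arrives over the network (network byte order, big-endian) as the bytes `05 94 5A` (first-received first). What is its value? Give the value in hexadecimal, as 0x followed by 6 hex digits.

Big-endian: lowest address holds the most-significant byte.
The bytes are already most-significant first: 0x05945A.

0x05945A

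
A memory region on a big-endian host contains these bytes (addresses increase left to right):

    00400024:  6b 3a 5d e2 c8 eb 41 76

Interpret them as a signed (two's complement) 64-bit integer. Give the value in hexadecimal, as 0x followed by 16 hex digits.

0x6B3A5DE2C8EB4176

In big-endian order the high byte comes first in memory.
The bytes are already most-significant first: 0x6B3A5DE2C8EB4176.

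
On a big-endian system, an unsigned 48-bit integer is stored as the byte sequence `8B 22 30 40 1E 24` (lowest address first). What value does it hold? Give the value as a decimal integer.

152978954657316

Big-endian stores the most-significant byte at the lowest address.
The bytes are already most-significant first: 0x8B2230401E24.
0x8B2230401E24 = 152978954657316.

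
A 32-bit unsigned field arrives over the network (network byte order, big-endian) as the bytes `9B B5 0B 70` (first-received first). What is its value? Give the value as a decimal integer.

In big-endian order the high byte comes first in memory.
The bytes are already most-significant first: 0x9BB50B70.
0x9BB50B70 = 2612333424.

2612333424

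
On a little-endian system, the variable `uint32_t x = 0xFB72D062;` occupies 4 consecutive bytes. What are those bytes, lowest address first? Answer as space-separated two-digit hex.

Split into bytes (most-significant first): FB 72 D0 62.
Little-endian: lowest address holds the least-significant byte.
So at ascending addresses the bytes are 62 D0 72 FB.

62 D0 72 FB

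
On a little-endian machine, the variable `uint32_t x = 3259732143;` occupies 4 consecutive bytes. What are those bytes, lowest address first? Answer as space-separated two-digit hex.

AF 90 4B C2

3259732143 in hexadecimal, padded to 32 bits, is 0xC24B90AF.
Split into bytes (most-significant first): C2 4B 90 AF.
Little-endian stores the least-significant byte at the lowest address.
So at ascending addresses the bytes are AF 90 4B C2.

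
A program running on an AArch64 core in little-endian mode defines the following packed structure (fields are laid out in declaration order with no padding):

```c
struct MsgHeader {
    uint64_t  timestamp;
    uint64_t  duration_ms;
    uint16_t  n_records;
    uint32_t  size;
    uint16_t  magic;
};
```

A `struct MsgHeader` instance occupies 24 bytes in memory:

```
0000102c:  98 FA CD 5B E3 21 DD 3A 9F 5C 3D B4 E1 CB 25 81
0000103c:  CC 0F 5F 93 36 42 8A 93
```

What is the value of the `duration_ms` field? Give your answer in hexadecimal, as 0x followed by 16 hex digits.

0x8125CBE1B43D5C9F

`duration_ms` follows `timestamp` (8 bytes), so it starts at byte offset 8 and occupies 8 bytes.
Bytes at offsets 8..15: 9F 5C 3D B4 E1 CB 25 81.
Little-endian: lowest address holds the least-significant byte.
Reassemble most-significant byte first: 81 25 CB E1 B4 3D 5C 9F → 0x8125CBE1B43D5C9F.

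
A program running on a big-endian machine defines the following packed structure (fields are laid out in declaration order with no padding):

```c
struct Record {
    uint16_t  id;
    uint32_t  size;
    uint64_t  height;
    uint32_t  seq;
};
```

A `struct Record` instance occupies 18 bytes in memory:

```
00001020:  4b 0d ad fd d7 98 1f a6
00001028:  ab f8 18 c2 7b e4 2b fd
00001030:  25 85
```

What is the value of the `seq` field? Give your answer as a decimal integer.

`seq` follows `id` (2 B), `size` (4 B), `height` (8 B), so it starts at offset 2 + 4 + 8 = 14 and occupies 4 bytes.
Bytes at offsets 14..17: 2B FD 25 85.
Big-endian stores the most-significant byte at the lowest address.
The bytes are already most-significant first: 0x2BFD2585.
0x2BFD2585 = 738010501.

738010501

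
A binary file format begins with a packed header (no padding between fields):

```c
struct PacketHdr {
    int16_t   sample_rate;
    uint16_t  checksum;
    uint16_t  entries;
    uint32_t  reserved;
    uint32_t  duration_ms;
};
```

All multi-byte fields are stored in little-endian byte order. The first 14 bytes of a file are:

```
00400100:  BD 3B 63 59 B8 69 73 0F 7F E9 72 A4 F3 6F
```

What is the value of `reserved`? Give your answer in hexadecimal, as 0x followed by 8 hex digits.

`reserved` follows `sample_rate` (2 B), `checksum` (2 B), `entries` (2 B), so it starts at offset 2 + 2 + 2 = 6 and occupies 4 bytes.
Bytes at offsets 6..9: 73 0F 7F E9.
Little-endian stores the least-significant byte at the lowest address.
Reassemble most-significant byte first: E9 7F 0F 73 → 0xE97F0F73.

0xE97F0F73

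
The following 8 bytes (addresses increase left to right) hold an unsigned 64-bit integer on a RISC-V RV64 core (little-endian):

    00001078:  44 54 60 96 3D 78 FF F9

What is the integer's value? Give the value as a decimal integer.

Little-endian stores the least-significant byte at the lowest address.
Reassemble most-significant byte first: F9 FF 78 3D 96 60 54 44 → 0xF9FF783D96605444.
0xF9FF783D96605444 = 18014249240416506948.

18014249240416506948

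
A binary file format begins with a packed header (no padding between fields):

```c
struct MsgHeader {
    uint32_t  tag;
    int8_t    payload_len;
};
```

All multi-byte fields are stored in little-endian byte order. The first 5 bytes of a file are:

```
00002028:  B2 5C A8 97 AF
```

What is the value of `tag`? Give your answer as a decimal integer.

2544393394

`tag` is the first field, at byte offset 0, occupying 4 bytes.
Bytes at offsets 0..3: B2 5C A8 97.
Little-endian stores the least-significant byte at the lowest address.
Reassemble most-significant byte first: 97 A8 5C B2 → 0x97A85CB2.
0x97A85CB2 = 2544393394.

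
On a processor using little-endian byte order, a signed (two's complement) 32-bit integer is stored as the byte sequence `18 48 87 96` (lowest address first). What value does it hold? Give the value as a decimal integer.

-1769519080

In little-endian order the low byte comes first in memory.
Reassemble most-significant byte first: 96 87 48 18 → 0x96874818.
Top bit is set, so as a signed 32-bit value this is 0x96874818 − 2^32 = -1769519080.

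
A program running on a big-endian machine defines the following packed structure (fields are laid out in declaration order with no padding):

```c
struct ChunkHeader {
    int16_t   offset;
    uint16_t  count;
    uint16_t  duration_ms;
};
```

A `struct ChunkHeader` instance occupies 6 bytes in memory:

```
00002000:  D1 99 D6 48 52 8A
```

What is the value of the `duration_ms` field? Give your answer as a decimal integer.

21130

`duration_ms` follows `offset` (2 B), `count` (2 B), so it starts at offset 2 + 2 = 4 and occupies 2 bytes.
Bytes at offsets 4..5: 52 8A.
Big-endian: lowest address holds the most-significant byte.
The bytes are already most-significant first: 0x528A.
0x528A = 21130.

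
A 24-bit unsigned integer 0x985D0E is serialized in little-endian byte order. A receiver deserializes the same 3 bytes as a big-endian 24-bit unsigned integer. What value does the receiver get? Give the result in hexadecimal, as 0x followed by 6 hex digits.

Stored little-endian, the bytes at ascending addresses are 0E 5D 98.
Read back as big-endian, the last byte is least significant, giving 0x0E5D98.

0x0E5D98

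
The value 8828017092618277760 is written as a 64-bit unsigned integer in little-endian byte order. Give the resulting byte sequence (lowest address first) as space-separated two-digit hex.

8828017092618277760 in hexadecimal, padded to 64 bits, is 0x7A836AC5DC96D380.
Split into bytes (most-significant first): 7A 83 6A C5 DC 96 D3 80.
Little-endian: lowest address holds the least-significant byte.
So at ascending addresses the bytes are 80 D3 96 DC C5 6A 83 7A.

80 D3 96 DC C5 6A 83 7A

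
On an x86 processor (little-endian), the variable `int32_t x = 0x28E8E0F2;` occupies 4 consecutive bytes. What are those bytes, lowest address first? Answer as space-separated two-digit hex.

Split into bytes (most-significant first): 28 E8 E0 F2.
In little-endian order the low byte comes first in memory.
So at ascending addresses the bytes are F2 E0 E8 28.

F2 E0 E8 28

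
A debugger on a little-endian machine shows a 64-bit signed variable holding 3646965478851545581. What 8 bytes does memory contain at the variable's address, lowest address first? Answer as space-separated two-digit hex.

ED 09 0F D3 C7 9F 9C 32

3646965478851545581 in hexadecimal, padded to 64 bits, is 0x329C9FC7D30F09ED.
Split into bytes (most-significant first): 32 9C 9F C7 D3 0F 09 ED.
Little-endian: lowest address holds the least-significant byte.
So at ascending addresses the bytes are ED 09 0F D3 C7 9F 9C 32.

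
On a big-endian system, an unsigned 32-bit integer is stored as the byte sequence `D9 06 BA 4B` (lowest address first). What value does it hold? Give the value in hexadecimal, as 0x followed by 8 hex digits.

Big-endian: lowest address holds the most-significant byte.
The bytes are already most-significant first: 0xD906BA4B.

0xD906BA4B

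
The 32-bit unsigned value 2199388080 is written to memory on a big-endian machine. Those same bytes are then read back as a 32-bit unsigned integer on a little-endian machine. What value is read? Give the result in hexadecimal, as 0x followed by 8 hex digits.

0xB0FF1783

2199388080 in 32-bit hexadecimal is 0x8317FFB0.
Stored big-endian, the bytes at ascending addresses are 83 17 FF B0.
Read back as little-endian, the first byte is least significant, giving 0xB0FF1783.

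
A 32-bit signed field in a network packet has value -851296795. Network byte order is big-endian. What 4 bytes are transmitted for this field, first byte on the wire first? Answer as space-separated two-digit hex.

CD 42 3D E5

Two's complement of -851296795 in 32 bits: 851296795 = 0x32BDC21B; invert → 0xCD423DE4; add 1 → 0xCD423DE5.
Split into bytes (most-significant first): CD 42 3D E5.
Big-endian stores the most-significant byte at the lowest address.
So the memory order matches the most-significant-first order: CD 42 3D E5.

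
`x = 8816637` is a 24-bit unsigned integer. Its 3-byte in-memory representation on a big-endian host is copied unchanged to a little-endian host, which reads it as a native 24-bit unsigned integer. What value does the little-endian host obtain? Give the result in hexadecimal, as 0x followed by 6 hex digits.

0xFD8786

8816637 in 24-bit hexadecimal is 0x8687FD.
Stored big-endian, the bytes at ascending addresses are 86 87 FD.
Read back as little-endian, the first byte is least significant, giving 0xFD8786.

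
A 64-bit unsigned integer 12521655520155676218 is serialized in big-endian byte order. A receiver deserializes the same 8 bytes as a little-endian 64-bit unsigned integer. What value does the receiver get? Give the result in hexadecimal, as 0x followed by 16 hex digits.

0x3A2EB05E5ADBC5AD

12521655520155676218 in 64-bit hexadecimal is 0xADC5DB5A5EB02E3A.
Stored big-endian, the bytes at ascending addresses are AD C5 DB 5A 5E B0 2E 3A.
Read back as little-endian, the first byte is least significant, giving 0x3A2EB05E5ADBC5AD.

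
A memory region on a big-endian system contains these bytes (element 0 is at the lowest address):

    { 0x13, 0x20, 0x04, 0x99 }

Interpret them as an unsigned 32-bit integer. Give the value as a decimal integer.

320865433

In big-endian order the high byte comes first in memory.
The bytes are already most-significant first: 0x13200499.
0x13200499 = 320865433.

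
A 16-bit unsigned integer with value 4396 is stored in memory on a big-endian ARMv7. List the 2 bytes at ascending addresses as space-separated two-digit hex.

11 2C

4396 in hexadecimal, padded to 16 bits, is 0x112C.
Split into bytes (most-significant first): 11 2C.
Big-endian: lowest address holds the most-significant byte.
So the memory order matches the most-significant-first order: 11 2C.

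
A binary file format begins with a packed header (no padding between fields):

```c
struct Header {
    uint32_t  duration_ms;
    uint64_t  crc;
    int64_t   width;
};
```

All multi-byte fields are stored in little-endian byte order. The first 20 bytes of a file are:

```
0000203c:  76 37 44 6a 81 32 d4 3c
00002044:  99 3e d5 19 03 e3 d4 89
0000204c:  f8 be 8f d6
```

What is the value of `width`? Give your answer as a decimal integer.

`width` follows `duration_ms` (4 B), `crc` (8 B), so it starts at offset 4 + 8 = 12 and occupies 8 bytes.
Bytes at offsets 12..19: 03 E3 D4 89 F8 BE 8F D6.
Little-endian: lowest address holds the least-significant byte.
Reassemble most-significant byte first: D6 8F BE F8 89 D4 E3 03 → 0xD68FBEF889D4E303.
Top bit is set, so as a signed 64-bit value this is 0xD68FBEF889D4E303 − 2^64 = -2985958053249752317.

-2985958053249752317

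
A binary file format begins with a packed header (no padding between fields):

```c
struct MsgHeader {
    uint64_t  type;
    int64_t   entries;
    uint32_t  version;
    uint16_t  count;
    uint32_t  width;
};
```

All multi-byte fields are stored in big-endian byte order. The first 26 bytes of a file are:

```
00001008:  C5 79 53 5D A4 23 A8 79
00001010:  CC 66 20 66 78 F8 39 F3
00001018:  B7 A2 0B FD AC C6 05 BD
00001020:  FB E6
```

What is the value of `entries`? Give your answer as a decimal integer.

`entries` follows `type` (8 bytes), so it starts at byte offset 8 and occupies 8 bytes.
Bytes at offsets 8..15: CC 66 20 66 78 F8 39 F3.
In big-endian order the high byte comes first in memory.
The bytes are already most-significant first: 0xCC66206678F839F3.
Top bit is set, so as a signed 64-bit value this is 0xCC66206678F839F3 − 2^64 = -3718248817859479053.

-3718248817859479053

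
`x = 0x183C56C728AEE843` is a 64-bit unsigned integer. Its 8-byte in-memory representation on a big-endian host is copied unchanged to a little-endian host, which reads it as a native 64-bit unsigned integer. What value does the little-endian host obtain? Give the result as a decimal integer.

Stored big-endian, the bytes at ascending addresses are 18 3C 56 C7 28 AE E8 43.
Read back as little-endian, the first byte is least significant, giving 0x43E8AE28C7563C18.
0x43E8AE28C7563C18 = 4893352485304286232.

4893352485304286232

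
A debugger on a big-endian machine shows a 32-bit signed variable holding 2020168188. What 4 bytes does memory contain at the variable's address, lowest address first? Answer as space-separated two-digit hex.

2020168188 in hexadecimal, padded to 32 bits, is 0x786951FC.
Split into bytes (most-significant first): 78 69 51 FC.
Big-endian: lowest address holds the most-significant byte.
So the memory order matches the most-significant-first order: 78 69 51 FC.

78 69 51 FC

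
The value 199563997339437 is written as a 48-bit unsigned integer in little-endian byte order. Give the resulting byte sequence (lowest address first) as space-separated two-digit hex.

199563997339437 in hexadecimal, padded to 48 bits, is 0xB5809D2BDF2D.
Split into bytes (most-significant first): B5 80 9D 2B DF 2D.
Little-endian stores the least-significant byte at the lowest address.
So at ascending addresses the bytes are 2D DF 2B 9D 80 B5.

2D DF 2B 9D 80 B5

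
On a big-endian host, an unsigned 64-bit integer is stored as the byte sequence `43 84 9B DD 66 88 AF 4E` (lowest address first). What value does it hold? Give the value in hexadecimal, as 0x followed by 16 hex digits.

0x43849BDD6688AF4E

Big-endian stores the most-significant byte at the lowest address.
The bytes are already most-significant first: 0x43849BDD6688AF4E.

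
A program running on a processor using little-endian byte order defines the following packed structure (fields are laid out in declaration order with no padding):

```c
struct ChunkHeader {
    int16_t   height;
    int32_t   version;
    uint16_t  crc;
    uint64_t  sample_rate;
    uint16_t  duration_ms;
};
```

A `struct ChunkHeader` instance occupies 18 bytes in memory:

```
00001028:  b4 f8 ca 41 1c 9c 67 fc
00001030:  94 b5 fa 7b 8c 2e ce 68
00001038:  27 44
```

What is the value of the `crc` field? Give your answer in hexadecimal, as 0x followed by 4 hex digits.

0xFC67

`crc` follows `height` (2 B), `version` (4 B), so it starts at offset 2 + 4 = 6 and occupies 2 bytes.
Bytes at offsets 6..7: 67 FC.
Little-endian stores the least-significant byte at the lowest address.
Reassemble most-significant byte first: FC 67 → 0xFC67.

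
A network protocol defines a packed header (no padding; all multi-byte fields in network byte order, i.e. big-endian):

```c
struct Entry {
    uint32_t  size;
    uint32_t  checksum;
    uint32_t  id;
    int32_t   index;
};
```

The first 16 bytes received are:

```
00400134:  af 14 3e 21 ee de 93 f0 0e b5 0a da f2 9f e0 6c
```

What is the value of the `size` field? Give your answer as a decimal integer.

`size` is the first field, at byte offset 0, occupying 4 bytes.
Bytes at offsets 0..3: AF 14 3E 21.
Big-endian: lowest address holds the most-significant byte.
The bytes are already most-significant first: 0xAF143E21.
0xAF143E21 = 2937339425.

2937339425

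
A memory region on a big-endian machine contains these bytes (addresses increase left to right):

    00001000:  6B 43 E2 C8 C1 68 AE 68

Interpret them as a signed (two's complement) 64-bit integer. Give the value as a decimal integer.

7729270737364102760

In big-endian order the high byte comes first in memory.
The bytes are already most-significant first: 0x6B43E2C8C168AE68.
0x6B43E2C8C168AE68 = 7729270737364102760.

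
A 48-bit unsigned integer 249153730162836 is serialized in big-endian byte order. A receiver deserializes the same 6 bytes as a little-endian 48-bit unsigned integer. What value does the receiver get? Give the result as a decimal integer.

163486128642786

249153730162836 in 48-bit hexadecimal is 0xE29A9F94B094.
Stored big-endian, the bytes at ascending addresses are E2 9A 9F 94 B0 94.
Read back as little-endian, the first byte is least significant, giving 0x94B0949F9AE2.
0x94B0949F9AE2 = 163486128642786.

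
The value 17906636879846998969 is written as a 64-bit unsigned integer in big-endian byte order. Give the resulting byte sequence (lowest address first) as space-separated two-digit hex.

F8 81 27 5E 69 30 83 B9

17906636879846998969 in hexadecimal, padded to 64 bits, is 0xF881275E693083B9.
Split into bytes (most-significant first): F8 81 27 5E 69 30 83 B9.
In big-endian order the high byte comes first in memory.
So the memory order matches the most-significant-first order: F8 81 27 5E 69 30 83 B9.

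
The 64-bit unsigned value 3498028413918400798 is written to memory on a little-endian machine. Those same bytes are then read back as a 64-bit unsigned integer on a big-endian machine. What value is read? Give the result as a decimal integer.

2184760533784103728

3498028413918400798 in 64-bit hexadecimal is 0x308B7E4F21D4511E.
Stored little-endian, the bytes at ascending addresses are 1E 51 D4 21 4F 7E 8B 30.
Read back as big-endian, the last byte is least significant, giving 0x1E51D4214F7E8B30.
0x1E51D4214F7E8B30 = 2184760533784103728.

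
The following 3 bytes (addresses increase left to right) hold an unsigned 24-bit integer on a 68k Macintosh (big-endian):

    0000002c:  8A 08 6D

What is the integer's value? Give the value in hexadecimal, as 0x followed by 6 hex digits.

Big-endian stores the most-significant byte at the lowest address.
The bytes are already most-significant first: 0x8A086D.

0x8A086D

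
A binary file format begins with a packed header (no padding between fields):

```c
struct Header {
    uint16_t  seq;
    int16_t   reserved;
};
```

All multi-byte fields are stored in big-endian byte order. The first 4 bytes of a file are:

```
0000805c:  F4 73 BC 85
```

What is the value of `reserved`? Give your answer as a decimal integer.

`reserved` follows `seq` (2 bytes), so it starts at byte offset 2 and occupies 2 bytes.
Bytes at offsets 2..3: BC 85.
In big-endian order the high byte comes first in memory.
The bytes are already most-significant first: 0xBC85.
Top bit is set, so as a signed 16-bit value this is 0xBC85 − 2^16 = -17275.

-17275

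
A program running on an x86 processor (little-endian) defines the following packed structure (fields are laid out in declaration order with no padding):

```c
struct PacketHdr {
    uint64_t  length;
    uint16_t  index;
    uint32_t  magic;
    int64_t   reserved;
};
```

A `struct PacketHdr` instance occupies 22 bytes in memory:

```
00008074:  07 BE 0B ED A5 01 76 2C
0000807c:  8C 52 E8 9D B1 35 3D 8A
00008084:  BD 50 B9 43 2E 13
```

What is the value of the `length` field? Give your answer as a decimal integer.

3203749997078887943

`length` is the first field, at byte offset 0, occupying 8 bytes.
Bytes at offsets 0..7: 07 BE 0B ED A5 01 76 2C.
Little-endian: lowest address holds the least-significant byte.
Reassemble most-significant byte first: 2C 76 01 A5 ED 0B BE 07 → 0x2C7601A5ED0BBE07.
0x2C7601A5ED0BBE07 = 3203749997078887943.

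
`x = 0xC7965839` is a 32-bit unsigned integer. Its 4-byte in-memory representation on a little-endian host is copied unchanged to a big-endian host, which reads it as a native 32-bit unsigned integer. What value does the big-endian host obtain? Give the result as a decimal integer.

962107079

Stored little-endian, the bytes at ascending addresses are 39 58 96 C7.
Read back as big-endian, the last byte is least significant, giving 0x395896C7.
0x395896C7 = 962107079.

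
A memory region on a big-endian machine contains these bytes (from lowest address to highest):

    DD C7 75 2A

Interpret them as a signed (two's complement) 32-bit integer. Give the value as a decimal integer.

-574130902

In big-endian order the high byte comes first in memory.
The bytes are already most-significant first: 0xDDC7752A.
Top bit is set, so as a signed 32-bit value this is 0xDDC7752A − 2^32 = -574130902.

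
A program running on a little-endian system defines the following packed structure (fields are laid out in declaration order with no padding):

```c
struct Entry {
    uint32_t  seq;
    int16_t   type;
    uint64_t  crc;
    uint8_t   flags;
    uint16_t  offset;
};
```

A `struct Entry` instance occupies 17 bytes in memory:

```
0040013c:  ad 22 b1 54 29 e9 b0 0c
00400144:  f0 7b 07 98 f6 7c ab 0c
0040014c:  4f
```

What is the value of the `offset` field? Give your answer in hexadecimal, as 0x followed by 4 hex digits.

0x4F0C

`offset` follows `seq` (4 B), `type` (2 B), `crc` (8 B), `flags` (1 B), so it starts at offset 4 + 2 + 8 + 1 = 15 and occupies 2 bytes.
Bytes at offsets 15..16: 0C 4F.
Little-endian stores the least-significant byte at the lowest address.
Reassemble most-significant byte first: 4F 0C → 0x4F0C.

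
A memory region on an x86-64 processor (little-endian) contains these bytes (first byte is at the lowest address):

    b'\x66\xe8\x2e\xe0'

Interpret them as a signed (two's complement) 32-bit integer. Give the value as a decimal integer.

Little-endian stores the least-significant byte at the lowest address.
Reassemble most-significant byte first: E0 2E E8 66 → 0xE02EE866.
Top bit is set, so as a signed 32-bit value this is 0xE02EE866 − 2^32 = -533796762.

-533796762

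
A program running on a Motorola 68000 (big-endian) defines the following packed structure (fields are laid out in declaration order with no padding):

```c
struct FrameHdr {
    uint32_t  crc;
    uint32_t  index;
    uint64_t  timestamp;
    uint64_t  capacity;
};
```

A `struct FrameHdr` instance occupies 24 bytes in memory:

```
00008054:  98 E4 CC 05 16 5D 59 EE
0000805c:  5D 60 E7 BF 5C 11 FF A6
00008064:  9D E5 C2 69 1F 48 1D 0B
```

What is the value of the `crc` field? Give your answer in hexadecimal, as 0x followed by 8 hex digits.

`crc` is the first field, at byte offset 0, occupying 4 bytes.
Bytes at offsets 0..3: 98 E4 CC 05.
In big-endian order the high byte comes first in memory.
The bytes are already most-significant first: 0x98E4CC05.

0x98E4CC05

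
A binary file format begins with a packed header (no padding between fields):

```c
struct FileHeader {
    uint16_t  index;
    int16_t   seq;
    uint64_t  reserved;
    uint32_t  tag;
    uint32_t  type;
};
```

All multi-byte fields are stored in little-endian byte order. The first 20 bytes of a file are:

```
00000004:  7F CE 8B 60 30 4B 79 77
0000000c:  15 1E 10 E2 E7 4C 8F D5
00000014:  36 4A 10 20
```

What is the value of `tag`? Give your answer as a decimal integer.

3582938343

`tag` follows `index` (2 B), `seq` (2 B), `reserved` (8 B), so it starts at offset 2 + 2 + 8 = 12 and occupies 4 bytes.
Bytes at offsets 12..15: E7 4C 8F D5.
Little-endian: lowest address holds the least-significant byte.
Reassemble most-significant byte first: D5 8F 4C E7 → 0xD58F4CE7.
0xD58F4CE7 = 3582938343.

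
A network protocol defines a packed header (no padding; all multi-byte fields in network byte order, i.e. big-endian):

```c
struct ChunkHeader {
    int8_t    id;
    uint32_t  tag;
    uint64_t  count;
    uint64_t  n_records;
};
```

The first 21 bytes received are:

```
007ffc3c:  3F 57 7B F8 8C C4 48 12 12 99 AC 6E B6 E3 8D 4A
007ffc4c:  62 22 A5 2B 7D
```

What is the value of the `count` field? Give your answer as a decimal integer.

14143574500853968566

`count` follows `id` (1 B), `tag` (4 B), so it starts at offset 1 + 4 = 5 and occupies 8 bytes.
Bytes at offsets 5..12: C4 48 12 12 99 AC 6E B6.
Big-endian stores the most-significant byte at the lowest address.
The bytes are already most-significant first: 0xC448121299AC6EB6.
0xC448121299AC6EB6 = 14143574500853968566.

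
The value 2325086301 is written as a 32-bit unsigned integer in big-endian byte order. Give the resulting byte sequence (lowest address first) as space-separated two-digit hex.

2325086301 in hexadecimal, padded to 32 bits, is 0x8A96005D.
Split into bytes (most-significant first): 8A 96 00 5D.
Big-endian: lowest address holds the most-significant byte.
So the memory order matches the most-significant-first order: 8A 96 00 5D.

8A 96 00 5D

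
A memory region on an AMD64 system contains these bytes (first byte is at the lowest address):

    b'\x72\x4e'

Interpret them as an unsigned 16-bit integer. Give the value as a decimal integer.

In little-endian order the low byte comes first in memory.
Reassemble most-significant byte first: 4E 72 → 0x4E72.
0x4E72 = 20082.

20082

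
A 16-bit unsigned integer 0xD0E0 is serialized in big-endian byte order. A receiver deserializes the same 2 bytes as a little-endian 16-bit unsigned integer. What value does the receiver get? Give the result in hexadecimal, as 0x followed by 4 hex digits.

0xE0D0

Stored big-endian, the bytes at ascending addresses are D0 E0.
Read back as little-endian, the first byte is least significant, giving 0xE0D0.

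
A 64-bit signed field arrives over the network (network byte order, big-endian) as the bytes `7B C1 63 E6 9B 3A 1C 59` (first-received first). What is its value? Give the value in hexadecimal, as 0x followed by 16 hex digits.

0x7BC163E69B3A1C59

Big-endian stores the most-significant byte at the lowest address.
The bytes are already most-significant first: 0x7BC163E69B3A1C59.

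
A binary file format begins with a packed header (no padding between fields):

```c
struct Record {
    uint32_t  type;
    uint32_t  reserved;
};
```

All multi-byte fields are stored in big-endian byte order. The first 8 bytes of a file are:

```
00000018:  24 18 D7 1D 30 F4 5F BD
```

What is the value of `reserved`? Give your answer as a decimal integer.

821321661

`reserved` follows `type` (4 bytes), so it starts at byte offset 4 and occupies 4 bytes.
Bytes at offsets 4..7: 30 F4 5F BD.
In big-endian order the high byte comes first in memory.
The bytes are already most-significant first: 0x30F45FBD.
0x30F45FBD = 821321661.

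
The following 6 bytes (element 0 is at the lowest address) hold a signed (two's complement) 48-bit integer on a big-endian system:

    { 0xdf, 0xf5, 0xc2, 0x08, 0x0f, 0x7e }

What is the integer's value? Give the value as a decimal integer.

Big-endian: lowest address holds the most-significant byte.
The bytes are already most-significant first: 0xDFF5C2080F7E.
Top bit is set, so as a signed 48-bit value this is 0xDFF5C2080F7E − 2^48 = -35228361420930.

-35228361420930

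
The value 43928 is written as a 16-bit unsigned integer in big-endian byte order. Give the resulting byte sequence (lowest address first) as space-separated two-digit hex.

43928 in hexadecimal, padded to 16 bits, is 0xAB98.
Split into bytes (most-significant first): AB 98.
Big-endian stores the most-significant byte at the lowest address.
So the memory order matches the most-significant-first order: AB 98.

AB 98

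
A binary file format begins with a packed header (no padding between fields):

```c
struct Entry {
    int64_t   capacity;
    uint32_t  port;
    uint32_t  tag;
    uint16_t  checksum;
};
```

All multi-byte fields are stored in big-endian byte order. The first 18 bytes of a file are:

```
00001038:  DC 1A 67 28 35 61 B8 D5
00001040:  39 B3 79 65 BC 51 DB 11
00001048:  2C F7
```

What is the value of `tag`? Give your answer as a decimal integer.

`tag` follows `capacity` (8 B), `port` (4 B), so it starts at offset 8 + 4 = 12 and occupies 4 bytes.
Bytes at offsets 12..15: BC 51 DB 11.
Big-endian: lowest address holds the most-significant byte.
The bytes are already most-significant first: 0xBC51DB11.
0xBC51DB11 = 3159481105.

3159481105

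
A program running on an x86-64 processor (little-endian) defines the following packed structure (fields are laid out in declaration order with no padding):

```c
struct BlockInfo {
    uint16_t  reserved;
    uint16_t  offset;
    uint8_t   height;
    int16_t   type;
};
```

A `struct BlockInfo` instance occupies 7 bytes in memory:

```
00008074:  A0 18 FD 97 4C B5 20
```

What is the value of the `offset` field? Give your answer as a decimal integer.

38909

`offset` follows `reserved` (2 bytes), so it starts at byte offset 2 and occupies 2 bytes.
Bytes at offsets 2..3: FD 97.
Little-endian stores the least-significant byte at the lowest address.
Reassemble most-significant byte first: 97 FD → 0x97FD.
0x97FD = 38909.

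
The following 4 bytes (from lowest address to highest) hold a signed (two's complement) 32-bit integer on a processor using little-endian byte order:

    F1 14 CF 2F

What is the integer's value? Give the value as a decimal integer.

802100465

Little-endian: lowest address holds the least-significant byte.
Reassemble most-significant byte first: 2F CF 14 F1 → 0x2FCF14F1.
0x2FCF14F1 = 802100465.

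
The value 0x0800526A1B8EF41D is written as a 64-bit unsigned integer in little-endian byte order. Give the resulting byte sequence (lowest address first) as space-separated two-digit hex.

Split into bytes (most-significant first): 08 00 52 6A 1B 8E F4 1D.
Little-endian: lowest address holds the least-significant byte.
So at ascending addresses the bytes are 1D F4 8E 1B 6A 52 00 08.

1D F4 8E 1B 6A 52 00 08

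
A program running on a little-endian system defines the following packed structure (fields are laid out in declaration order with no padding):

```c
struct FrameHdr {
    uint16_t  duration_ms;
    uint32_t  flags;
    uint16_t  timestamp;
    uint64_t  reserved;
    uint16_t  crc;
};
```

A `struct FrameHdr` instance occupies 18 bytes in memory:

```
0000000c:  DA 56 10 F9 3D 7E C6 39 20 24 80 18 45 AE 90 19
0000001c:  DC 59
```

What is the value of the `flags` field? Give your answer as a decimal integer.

2117990672

`flags` follows `duration_ms` (2 bytes), so it starts at byte offset 2 and occupies 4 bytes.
Bytes at offsets 2..5: 10 F9 3D 7E.
Little-endian: lowest address holds the least-significant byte.
Reassemble most-significant byte first: 7E 3D F9 10 → 0x7E3DF910.
0x7E3DF910 = 2117990672.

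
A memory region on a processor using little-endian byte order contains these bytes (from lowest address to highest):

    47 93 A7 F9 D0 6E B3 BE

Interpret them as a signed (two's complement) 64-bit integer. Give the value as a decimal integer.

-4705295341851274425

In little-endian order the low byte comes first in memory.
Reassemble most-significant byte first: BE B3 6E D0 F9 A7 93 47 → 0xBEB36ED0F9A79347.
Top bit is set, so as a signed 64-bit value this is 0xBEB36ED0F9A79347 − 2^64 = -4705295341851274425.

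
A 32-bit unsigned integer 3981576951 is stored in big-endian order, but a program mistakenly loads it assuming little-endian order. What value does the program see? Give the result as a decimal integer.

4144648941

3981576951 in 32-bit hexadecimal is 0xED520AF7.
Stored big-endian, the bytes at ascending addresses are ED 52 0A F7.
Read back as little-endian, the first byte is least significant, giving 0xF70A52ED.
0xF70A52ED = 4144648941.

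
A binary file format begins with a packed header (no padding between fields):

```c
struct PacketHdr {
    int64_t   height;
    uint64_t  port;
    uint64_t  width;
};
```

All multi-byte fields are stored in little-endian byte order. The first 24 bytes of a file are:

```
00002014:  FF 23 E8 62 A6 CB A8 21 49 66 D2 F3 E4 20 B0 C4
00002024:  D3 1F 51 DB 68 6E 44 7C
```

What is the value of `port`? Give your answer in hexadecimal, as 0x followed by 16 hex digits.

0xC4B020E4F3D26649

`port` follows `height` (8 bytes), so it starts at byte offset 8 and occupies 8 bytes.
Bytes at offsets 8..15: 49 66 D2 F3 E4 20 B0 C4.
Little-endian stores the least-significant byte at the lowest address.
Reassemble most-significant byte first: C4 B0 20 E4 F3 D2 66 49 → 0xC4B020E4F3D26649.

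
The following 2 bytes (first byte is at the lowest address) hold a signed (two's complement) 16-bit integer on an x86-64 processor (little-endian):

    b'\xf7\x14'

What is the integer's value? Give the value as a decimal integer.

Little-endian stores the least-significant byte at the lowest address.
Reassemble most-significant byte first: 14 F7 → 0x14F7.
0x14F7 = 5367.

5367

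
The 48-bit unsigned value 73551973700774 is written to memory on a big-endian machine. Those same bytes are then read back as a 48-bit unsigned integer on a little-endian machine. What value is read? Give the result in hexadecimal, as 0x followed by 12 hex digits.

73551973700774 in 48-bit hexadecimal is 0x42E52743D4A6.
Stored big-endian, the bytes at ascending addresses are 42 E5 27 43 D4 A6.
Read back as little-endian, the first byte is least significant, giving 0xA6D44327E542.

0xA6D44327E542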